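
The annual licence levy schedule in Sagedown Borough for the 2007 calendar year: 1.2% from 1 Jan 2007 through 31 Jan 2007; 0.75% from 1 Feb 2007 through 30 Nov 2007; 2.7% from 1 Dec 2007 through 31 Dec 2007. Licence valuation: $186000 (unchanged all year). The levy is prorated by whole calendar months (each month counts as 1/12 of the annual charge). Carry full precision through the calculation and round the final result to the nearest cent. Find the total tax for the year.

$1767.00

1 Jan – 31 Jan 2007: 1 month at 1.2% → $186000 × 1.2% × 1/12 = $186.0000
1 Feb – 30 Nov 2007: 10 months at 0.75% → $186000 × 0.75% × 10/12 = $1162.5000
1 Dec – 31 Dec 2007: 1 month at 2.7% → $186000 × 2.7% × 1/12 = $418.5000
Total = $1767.0000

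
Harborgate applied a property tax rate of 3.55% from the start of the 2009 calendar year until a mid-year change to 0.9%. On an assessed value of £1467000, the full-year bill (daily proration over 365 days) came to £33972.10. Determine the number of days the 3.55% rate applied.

195 days

Let d = days at the first rate; then 365 − d days at the second rate.
£1467000 × [3.55%·d + 0.9%·(365−d)] / 365 = £33972.10
Solving gives d = 195, so the new rate took effect on 15 July 2009.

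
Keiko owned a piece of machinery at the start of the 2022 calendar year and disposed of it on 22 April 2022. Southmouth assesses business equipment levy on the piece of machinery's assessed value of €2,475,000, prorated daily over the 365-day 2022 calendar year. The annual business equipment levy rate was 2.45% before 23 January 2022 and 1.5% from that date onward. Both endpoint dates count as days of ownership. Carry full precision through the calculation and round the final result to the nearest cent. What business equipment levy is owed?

1 January – 22 January 2022: 22 days at 2.45% → €2,475,000 × 2.45% × 22/365 = €3,654.8630
23 January – 22 April 2022: 90 days at 1.5% → €2,475,000 × 1.5% × 90/365 = €9,154.1096
Total = €12,808.9726

€12,808.97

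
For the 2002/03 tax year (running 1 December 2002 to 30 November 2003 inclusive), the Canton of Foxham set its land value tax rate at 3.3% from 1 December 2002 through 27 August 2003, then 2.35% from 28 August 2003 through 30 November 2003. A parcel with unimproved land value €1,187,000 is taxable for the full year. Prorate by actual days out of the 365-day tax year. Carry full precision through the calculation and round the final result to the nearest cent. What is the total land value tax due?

1 December 2002 – 27 August 2003: 270 days at 3.3% → €1,187,000 × 3.3% × 270/365 = €28,975.8082
28 August – 30 November 2003: 95 days at 2.35% → €1,187,000 × 2.35% × 95/365 = €7,260.2123
Total = €36,236.0205

€36,236.02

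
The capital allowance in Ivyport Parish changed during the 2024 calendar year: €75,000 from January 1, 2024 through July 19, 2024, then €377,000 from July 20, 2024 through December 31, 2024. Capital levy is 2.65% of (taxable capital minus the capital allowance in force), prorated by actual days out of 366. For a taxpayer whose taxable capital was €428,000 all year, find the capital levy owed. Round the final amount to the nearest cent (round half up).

January 1 – July 19, 2024: 201 days, exemption €75,000 → (€428,000 − €75,000) × 2.65% × 201/366 = €5,137.3074
July 20 – December 31, 2024: 165 days, exemption €377,000 → (€428,000 − €377,000) × 2.65% × 165/366 = €609.2828
Total = €5,746.5902

€5,746.59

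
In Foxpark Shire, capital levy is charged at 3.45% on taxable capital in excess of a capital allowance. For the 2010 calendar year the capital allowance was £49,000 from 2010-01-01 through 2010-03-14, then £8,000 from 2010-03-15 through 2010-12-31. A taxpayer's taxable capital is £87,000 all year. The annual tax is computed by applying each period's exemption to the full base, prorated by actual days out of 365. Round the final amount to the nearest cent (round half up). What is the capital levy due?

£2,442.60

2010-01-01 to 2010-03-14: 73 days, exemption £49,000 → (£87,000 − £49,000) × 3.45% × 73/365 = £262.2000
2010-03-15 to 2010-12-31: 292 days, exemption £8,000 → (£87,000 − £8,000) × 3.45% × 292/365 = £2,180.4000
Total = £2,442.6000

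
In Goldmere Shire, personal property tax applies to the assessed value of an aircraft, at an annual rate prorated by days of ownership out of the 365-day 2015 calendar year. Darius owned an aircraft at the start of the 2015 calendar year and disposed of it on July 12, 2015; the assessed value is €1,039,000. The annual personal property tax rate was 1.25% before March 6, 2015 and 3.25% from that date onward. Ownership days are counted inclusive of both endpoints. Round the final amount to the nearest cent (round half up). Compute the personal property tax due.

January 1 – March 5, 2015: 64 days at 1.25% → €1,039,000 × 1.25% × 64/365 = €2,277.2603
March 6 – July 12, 2015: 129 days at 3.25% → €1,039,000 × 3.25% × 129/365 = €11,934.2671
Total = €14,211.5274

€14,211.53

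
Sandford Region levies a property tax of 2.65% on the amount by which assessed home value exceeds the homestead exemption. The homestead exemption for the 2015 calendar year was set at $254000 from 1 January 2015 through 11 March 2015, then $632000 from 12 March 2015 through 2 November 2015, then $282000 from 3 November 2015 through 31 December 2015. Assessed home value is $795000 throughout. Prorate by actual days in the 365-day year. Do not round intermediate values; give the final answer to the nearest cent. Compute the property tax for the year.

$7739.82

1 January – 11 March 2015: 70 days, exemption $254000 → ($795000 − $254000) × 2.65% × 70/365 = $2749.4658
12 March – 2 November 2015: 236 days, exemption $632000 → ($795000 − $632000) × 2.65% × 236/365 = $2792.8822
3 November – 31 December 2015: 59 days, exemption $282000 → ($795000 − $282000) × 2.65% × 59/365 = $2197.4671
Total = $7739.8151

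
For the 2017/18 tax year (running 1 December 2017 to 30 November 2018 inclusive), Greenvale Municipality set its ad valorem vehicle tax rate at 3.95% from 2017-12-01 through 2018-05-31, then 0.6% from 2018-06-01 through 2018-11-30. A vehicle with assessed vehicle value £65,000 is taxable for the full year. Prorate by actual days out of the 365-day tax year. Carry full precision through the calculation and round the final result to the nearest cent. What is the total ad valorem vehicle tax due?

£1,475.77

2017-12-01 to 2018-05-31: 182 days at 3.95% → £65,000 × 3.95% × 182/365 = £1,280.2329
2018-06-01 to 2018-11-30: 183 days at 0.6% → £65,000 × 0.6% × 183/365 = £195.5342
Total = £1,475.7671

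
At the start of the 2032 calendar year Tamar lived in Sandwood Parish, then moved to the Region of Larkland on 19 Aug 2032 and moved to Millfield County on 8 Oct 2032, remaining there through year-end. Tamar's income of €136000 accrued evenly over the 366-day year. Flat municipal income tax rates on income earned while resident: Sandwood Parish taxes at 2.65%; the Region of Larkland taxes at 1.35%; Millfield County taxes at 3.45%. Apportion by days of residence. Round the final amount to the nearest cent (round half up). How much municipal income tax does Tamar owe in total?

Sandwood Parish, 1 Jan – 18 Aug 2032: 231 days → €136000 × 2.65% × 231/366 = €2274.6557
The Region of Larkland, 19 Aug – 7 Oct 2032: 50 days → €136000 × 1.35% × 50/366 = €250.8197
Millfield County, 8 Oct – 31 Dec 2032: 85 days → €136000 × 3.45% × 85/366 = €1089.6721
Total = €3615.1475

€3615.15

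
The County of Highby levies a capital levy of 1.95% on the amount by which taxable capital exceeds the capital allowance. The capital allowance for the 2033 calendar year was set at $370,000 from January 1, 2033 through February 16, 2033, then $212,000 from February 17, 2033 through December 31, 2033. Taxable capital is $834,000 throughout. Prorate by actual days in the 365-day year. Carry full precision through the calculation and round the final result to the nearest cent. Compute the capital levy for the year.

January 1 – February 16, 2033: 47 days, exemption $370,000 → ($834,000 − $370,000) × 1.95% × 47/365 = $1,165.0849
February 17 – December 31, 2033: 318 days, exemption $212,000 → ($834,000 − $212,000) × 1.95% × 318/365 = $10,567.1836
Total = $11,732.2685

$11,732.27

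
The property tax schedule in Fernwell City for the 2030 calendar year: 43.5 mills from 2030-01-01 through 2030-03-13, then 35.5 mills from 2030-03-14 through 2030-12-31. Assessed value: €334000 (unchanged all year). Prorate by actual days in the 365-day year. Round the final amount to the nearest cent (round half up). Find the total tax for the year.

€12384.08

2030-01-01 to 2030-03-13: 72 days at 43.5 mills → €334000 × 4.35% × 72/365 = €2865.9945
2030-03-14 to 2030-12-31: 293 days at 35.5 mills → €334000 × 3.55% × 293/365 = €9518.0849
Total = €12384.0795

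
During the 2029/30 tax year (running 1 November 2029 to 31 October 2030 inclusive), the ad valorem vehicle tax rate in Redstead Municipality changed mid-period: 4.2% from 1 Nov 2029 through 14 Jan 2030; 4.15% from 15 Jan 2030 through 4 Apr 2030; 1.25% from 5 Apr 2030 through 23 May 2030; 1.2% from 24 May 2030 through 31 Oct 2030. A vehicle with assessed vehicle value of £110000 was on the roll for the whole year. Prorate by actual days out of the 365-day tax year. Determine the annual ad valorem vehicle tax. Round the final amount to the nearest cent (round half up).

1 Nov 2029 – 14 Jan 2030: 75 days at 4.2% → £110000 × 4.2% × 75/365 = £949.3151
15 Jan – 4 Apr 2030: 80 days at 4.15% → £110000 × 4.15% × 80/365 = £1000.5479
5 Apr – 23 May 2030: 49 days at 1.25% → £110000 × 1.25% × 49/365 = £184.5890
24 May – 31 Oct 2030: 161 days at 1.2% → £110000 × 1.2% × 161/365 = £582.2466
Total = £2716.6986

£2716.70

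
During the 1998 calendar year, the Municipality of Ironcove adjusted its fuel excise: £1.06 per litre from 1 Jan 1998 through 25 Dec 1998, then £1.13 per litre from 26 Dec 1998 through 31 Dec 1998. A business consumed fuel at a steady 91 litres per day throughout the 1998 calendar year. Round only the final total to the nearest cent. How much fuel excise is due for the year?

£35,246.12

1 Jan – 25 Dec 1998: 359 days × 91 litres/day = 32,669 litres at £1.06/litre → £34,629.14
26 Dec – 31 Dec 1998: 6 days × 91 litres/day = 546 litres at £1.13/litre → £616.98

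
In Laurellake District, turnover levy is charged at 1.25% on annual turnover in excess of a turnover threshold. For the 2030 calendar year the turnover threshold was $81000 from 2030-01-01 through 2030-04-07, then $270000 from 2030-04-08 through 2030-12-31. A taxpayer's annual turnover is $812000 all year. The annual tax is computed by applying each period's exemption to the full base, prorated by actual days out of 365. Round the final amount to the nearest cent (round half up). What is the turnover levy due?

2030-01-01 to 2030-04-07: 97 days, exemption $81000 → ($812000 − $81000) × 1.25% × 97/365 = $2428.3219
2030-04-08 to 2030-12-31: 268 days, exemption $270000 → ($812000 − $270000) × 1.25% × 268/365 = $4974.5205
Total = $7402.8425

$7402.84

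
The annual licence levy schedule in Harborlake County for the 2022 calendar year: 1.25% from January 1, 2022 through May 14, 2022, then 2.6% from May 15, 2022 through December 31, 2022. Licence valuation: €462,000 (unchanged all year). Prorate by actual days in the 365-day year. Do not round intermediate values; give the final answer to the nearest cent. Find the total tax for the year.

€9,722.25

January 1 – May 14, 2022: 134 days at 1.25% → €462,000 × 1.25% × 134/365 = €2,120.1370
May 15 – December 31, 2022: 231 days at 2.6% → €462,000 × 2.6% × 231/365 = €7,602.1151
Total = €9,722.2521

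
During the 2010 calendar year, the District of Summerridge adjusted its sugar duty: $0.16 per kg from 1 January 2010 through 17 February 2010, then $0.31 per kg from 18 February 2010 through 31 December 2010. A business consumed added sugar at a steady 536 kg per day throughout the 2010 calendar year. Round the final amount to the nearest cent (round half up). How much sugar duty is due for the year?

$56,789.20

1 January – 17 February 2010: 48 days × 536 kg/day = 25,728 kg at $0.16/kg → $4,116.48
18 February – 31 December 2010: 317 days × 536 kg/day = 169,912 kg at $0.31/kg → $52,672.72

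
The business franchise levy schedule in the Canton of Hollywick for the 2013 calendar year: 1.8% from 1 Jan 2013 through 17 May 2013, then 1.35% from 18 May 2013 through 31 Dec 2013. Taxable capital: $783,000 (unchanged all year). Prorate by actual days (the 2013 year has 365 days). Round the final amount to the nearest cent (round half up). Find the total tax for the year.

$11,893.02

1 Jan – 17 May 2013: 137 days at 1.8% → $783,000 × 1.8% × 137/365 = $5,290.0767
18 May – 31 Dec 2013: 228 days at 1.35% → $783,000 × 1.35% × 228/365 = $6,602.9425
Total = $11,893.0192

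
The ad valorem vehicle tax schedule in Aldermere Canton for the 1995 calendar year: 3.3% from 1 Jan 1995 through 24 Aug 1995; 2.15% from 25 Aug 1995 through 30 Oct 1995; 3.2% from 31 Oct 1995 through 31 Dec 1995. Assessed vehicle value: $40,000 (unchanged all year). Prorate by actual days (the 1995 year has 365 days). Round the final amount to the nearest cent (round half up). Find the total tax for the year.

$1,228.77

1 Jan – 24 Aug 1995: 236 days at 3.3% → $40,000 × 3.3% × 236/365 = $853.4795
25 Aug – 30 Oct 1995: 67 days at 2.15% → $40,000 × 2.15% × 67/365 = $157.8630
31 Oct – 31 Dec 1995: 62 days at 3.2% → $40,000 × 3.2% × 62/365 = $217.4247
Total = $1,228.7671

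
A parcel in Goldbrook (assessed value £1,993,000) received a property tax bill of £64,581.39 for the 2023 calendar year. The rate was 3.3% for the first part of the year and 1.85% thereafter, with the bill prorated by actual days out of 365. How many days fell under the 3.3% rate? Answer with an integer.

350 days

Let d = days at the first rate; then 365 − d days at the second rate.
£1,993,000 × [3.3%·d + 1.85%·(365−d)] / 365 = £64,581.39
Solving gives d = 350, so the new rate took effect on December 17, 2023.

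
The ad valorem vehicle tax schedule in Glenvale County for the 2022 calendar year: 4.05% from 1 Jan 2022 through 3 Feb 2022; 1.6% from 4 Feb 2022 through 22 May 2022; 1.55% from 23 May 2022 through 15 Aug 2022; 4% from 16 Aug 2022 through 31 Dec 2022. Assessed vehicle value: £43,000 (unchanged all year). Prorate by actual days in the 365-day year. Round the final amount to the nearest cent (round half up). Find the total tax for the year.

£1,171.31

1 Jan – 3 Feb 2022: 34 days at 4.05% → £43,000 × 4.05% × 34/365 = £162.2219
4 Feb – 22 May 2022: 108 days at 1.6% → £43,000 × 1.6% × 108/365 = £203.5726
23 May – 15 Aug 2022: 85 days at 1.55% → £43,000 × 1.55% × 85/365 = £155.2123
16 Aug – 31 Dec 2022: 138 days at 4% → £43,000 × 4% × 138/365 = £650.3014
Total = £1,171.3082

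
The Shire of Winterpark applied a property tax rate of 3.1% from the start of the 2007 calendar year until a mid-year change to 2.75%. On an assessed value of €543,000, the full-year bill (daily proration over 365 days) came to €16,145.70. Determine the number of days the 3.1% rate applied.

233 days

Let d = days at the first rate; then 365 − d days at the second rate.
€543,000 × [3.1%·d + 2.75%·(365−d)] / 365 = €16,145.70
Solving gives d = 233, so the new rate took effect on 22 August 2007.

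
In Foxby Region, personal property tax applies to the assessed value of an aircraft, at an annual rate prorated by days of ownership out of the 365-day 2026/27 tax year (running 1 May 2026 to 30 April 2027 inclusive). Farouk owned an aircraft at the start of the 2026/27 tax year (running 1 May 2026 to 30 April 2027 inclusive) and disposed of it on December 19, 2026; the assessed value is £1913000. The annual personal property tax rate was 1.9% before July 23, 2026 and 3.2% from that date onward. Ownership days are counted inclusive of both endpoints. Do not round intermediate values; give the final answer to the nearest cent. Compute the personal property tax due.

£33422.47

May 1 – July 22, 2026: 83 days at 1.9% → £1913000 × 1.9% × 83/365 = £8265.2082
July 23 – December 19, 2026: 150 days at 3.2% → £1913000 × 3.2% × 150/365 = £25157.2603
Total = £33422.4685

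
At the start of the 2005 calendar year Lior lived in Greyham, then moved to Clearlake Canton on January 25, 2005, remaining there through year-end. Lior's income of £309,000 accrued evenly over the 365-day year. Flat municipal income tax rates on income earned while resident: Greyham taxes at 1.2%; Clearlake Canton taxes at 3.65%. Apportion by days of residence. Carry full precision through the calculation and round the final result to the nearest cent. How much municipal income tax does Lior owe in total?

£10,780.71

Greyham, January 1 – January 24, 2005: 24 days → £309,000 × 1.2% × 24/365 = £243.8137
Clearlake Canton, January 25 – December 31, 2005: 341 days → £309,000 × 3.65% × 341/365 = £10,536.9000
Total = £10,780.7137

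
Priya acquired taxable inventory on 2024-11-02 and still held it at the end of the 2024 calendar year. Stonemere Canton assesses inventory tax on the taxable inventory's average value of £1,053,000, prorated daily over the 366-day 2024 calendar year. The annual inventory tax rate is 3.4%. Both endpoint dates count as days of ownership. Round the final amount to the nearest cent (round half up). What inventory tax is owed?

Days held (2024-11-02 to 2024-12-31): 60 out of 366
Tax = £1,053,000 × 3.4% × 60/366 = £5,869.1803

£5,869.18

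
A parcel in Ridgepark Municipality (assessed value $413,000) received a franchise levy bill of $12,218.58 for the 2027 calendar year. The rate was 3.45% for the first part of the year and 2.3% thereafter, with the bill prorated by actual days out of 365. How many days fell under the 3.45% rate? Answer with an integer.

Let d = days at the first rate; then 365 − d days at the second rate.
$413,000 × [3.45%·d + 2.3%·(365−d)] / 365 = $12,218.58
Solving gives d = 209, so the new rate took effect on July 29, 2027.

209 days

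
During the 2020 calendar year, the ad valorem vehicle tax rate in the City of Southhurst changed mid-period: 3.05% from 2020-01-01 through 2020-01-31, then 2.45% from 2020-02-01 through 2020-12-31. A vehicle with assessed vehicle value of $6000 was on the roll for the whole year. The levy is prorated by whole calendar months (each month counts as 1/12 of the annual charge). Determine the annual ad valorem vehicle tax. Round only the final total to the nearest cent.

2020-01-01 to 2020-01-31: 1 month at 3.05% → $6000 × 3.05% × 1/12 = $15.2500
2020-02-01 to 2020-12-31: 11 months at 2.45% → $6000 × 2.45% × 11/12 = $134.7500
Total = $150.0000

$150.00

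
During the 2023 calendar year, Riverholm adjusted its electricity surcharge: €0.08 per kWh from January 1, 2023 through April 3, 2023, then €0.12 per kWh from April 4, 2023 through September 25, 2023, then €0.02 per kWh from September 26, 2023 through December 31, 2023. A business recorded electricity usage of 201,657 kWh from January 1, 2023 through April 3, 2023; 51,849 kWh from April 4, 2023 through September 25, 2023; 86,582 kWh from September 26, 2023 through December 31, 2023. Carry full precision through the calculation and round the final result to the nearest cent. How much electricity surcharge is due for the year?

€24,086.08

January 1 – April 3, 2023: 201,657 kWh at €0.08/kWh → €16,132.56
April 4 – September 25, 2023: 51,849 kWh at €0.12/kWh → €6,221.88
September 26 – December 31, 2023: 86,582 kWh at €0.02/kWh → €1,731.64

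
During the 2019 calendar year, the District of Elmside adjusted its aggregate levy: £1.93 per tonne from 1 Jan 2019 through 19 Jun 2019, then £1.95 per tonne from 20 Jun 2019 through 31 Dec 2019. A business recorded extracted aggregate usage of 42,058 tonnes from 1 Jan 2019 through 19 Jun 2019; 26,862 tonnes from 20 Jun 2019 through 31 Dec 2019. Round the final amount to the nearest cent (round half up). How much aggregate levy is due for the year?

£133,552.84

1 Jan – 19 Jun 2019: 42,058 tonnes at £1.93/tonne → £81,171.94
20 Jun – 31 Dec 2019: 26,862 tonnes at £1.95/tonne → £52,380.90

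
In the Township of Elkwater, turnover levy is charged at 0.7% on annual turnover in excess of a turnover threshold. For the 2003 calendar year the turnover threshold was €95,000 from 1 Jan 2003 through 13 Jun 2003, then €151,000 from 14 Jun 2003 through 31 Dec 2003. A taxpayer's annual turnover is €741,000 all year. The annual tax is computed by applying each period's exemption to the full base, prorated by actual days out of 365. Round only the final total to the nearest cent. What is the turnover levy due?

€4,306.13

1 Jan – 13 Jun 2003: 164 days, exemption €95,000 → (€741,000 − €95,000) × 0.7% × 164/365 = €2,031.8027
14 Jun – 31 Dec 2003: 201 days, exemption €151,000 → (€741,000 − €151,000) × 0.7% × 201/365 = €2,274.3288
Total = €4,306.1315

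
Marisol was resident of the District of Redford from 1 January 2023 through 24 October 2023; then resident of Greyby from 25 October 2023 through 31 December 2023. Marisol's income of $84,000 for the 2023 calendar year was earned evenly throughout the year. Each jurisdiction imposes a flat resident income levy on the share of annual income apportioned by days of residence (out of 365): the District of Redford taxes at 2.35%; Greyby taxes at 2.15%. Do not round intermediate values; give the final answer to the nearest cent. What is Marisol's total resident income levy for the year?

$1,942.70

The District of Redford, 1 January – 24 October 2023: 297 days → $84,000 × 2.35% × 297/365 = $1,606.2411
Greyby, 25 October – 31 December 2023: 68 days → $84,000 × 2.15% × 68/365 = $336.4603
Total = $1,942.7014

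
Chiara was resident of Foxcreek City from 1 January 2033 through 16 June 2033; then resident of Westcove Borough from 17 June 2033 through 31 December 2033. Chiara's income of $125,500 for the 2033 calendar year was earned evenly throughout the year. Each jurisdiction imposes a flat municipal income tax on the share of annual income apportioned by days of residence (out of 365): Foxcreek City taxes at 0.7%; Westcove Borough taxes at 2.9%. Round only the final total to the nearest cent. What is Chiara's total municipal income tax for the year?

$2,376.25

Foxcreek City, 1 January – 16 June 2033: 167 days → $125,500 × 0.7% × 167/365 = $401.9438
Westcove Borough, 17 June – 31 December 2033: 198 days → $125,500 × 2.9% × 198/365 = $1,974.3041
Total = $2,376.2479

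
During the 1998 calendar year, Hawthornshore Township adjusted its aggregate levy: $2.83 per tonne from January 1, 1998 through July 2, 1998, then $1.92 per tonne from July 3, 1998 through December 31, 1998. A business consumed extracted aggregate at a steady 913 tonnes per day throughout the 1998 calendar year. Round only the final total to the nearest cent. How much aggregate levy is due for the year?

$791,872.29

January 1 – July 2, 1998: 183 days × 913 tonnes/day = 167,079 tonnes at $2.83/tonne → $472,833.57
July 3 – December 31, 1998: 182 days × 913 tonnes/day = 166,166 tonnes at $1.92/tonne → $319,038.72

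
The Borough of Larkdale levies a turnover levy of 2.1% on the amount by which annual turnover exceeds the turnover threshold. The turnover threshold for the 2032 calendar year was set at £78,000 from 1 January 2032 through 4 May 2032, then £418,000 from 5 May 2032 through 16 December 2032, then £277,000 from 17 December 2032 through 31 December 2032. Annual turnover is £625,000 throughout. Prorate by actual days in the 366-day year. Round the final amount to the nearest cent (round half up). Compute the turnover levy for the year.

1 January – 4 May 2032: 125 days, exemption £78,000 → (£625,000 − £78,000) × 2.1% × 125/366 = £3,923.1557
5 May – 16 December 2032: 226 days, exemption £418,000 → (£625,000 − £418,000) × 2.1% × 226/366 = £2,684.2131
17 December – 31 December 2032: 15 days, exemption £277,000 → (£625,000 − £277,000) × 2.1% × 15/366 = £299.5082
Total = £6,906.8770

£6,906.88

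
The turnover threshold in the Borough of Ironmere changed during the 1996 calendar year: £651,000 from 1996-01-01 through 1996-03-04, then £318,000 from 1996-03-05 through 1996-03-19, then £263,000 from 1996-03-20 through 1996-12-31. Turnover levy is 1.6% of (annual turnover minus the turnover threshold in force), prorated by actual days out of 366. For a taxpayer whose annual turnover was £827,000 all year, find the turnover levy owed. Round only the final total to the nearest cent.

1996-01-01 to 1996-03-04: 64 days, exemption £651,000 → (£827,000 − £651,000) × 1.6% × 64/366 = £492.4153
1996-03-05 to 1996-03-19: 15 days, exemption £318,000 → (£827,000 − £318,000) × 1.6% × 15/366 = £333.7705
1996-03-20 to 1996-12-31: 287 days, exemption £263,000 → (£827,000 − £263,000) × 1.6% × 287/366 = £7,076.1967
Total = £7,902.3825

£7,902.38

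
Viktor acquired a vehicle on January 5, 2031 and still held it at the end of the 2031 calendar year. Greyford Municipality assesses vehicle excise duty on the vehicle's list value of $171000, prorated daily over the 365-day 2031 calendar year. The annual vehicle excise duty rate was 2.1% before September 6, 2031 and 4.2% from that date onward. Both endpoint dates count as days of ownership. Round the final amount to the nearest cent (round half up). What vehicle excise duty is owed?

$4702.73

January 5 – September 5, 2031: 244 days at 2.1% → $171000 × 2.1% × 244/365 = $2400.5589
September 6 – December 31, 2031: 117 days at 4.2% → $171000 × 4.2% × 117/365 = $2302.1753
Total = $4702.7342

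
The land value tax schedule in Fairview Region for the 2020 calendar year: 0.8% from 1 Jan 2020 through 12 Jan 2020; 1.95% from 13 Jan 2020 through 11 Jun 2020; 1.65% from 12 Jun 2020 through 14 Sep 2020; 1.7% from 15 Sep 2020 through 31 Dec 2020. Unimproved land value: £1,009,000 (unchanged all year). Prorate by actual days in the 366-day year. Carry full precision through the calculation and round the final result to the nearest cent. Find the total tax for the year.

£17,765.02

1 Jan – 12 Jan 2020: 12 days at 0.8% → £1,009,000 × 0.8% × 12/366 = £264.6557
13 Jan – 11 Jun 2020: 151 days at 1.95% → £1,009,000 × 1.95% × 151/366 = £8,117.4877
12 Jun – 14 Sep 2020: 95 days at 1.65% → £1,009,000 × 1.65% × 95/366 = £4,321.3320
15 Sep – 31 Dec 2020: 108 days at 1.7% → £1,009,000 × 1.7% × 108/366 = £5,061.5410
Total = £17,765.0164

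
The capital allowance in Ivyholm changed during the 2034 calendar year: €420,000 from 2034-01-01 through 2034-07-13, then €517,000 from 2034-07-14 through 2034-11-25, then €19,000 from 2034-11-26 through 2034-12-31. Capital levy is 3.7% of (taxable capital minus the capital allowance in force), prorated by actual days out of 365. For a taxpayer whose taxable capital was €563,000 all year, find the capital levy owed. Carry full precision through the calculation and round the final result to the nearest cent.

€5,426.94

2034-01-01 to 2034-07-13: 194 days, exemption €420,000 → (€563,000 − €420,000) × 3.7% × 194/365 = €2,812.2027
2034-07-14 to 2034-11-25: 135 days, exemption €517,000 → (€563,000 − €517,000) × 3.7% × 135/365 = €629.5068
2034-11-26 to 2034-12-31: 36 days, exemption €19,000 → (€563,000 − €19,000) × 3.7% × 36/365 = €1,985.2274
Total = €5,426.9370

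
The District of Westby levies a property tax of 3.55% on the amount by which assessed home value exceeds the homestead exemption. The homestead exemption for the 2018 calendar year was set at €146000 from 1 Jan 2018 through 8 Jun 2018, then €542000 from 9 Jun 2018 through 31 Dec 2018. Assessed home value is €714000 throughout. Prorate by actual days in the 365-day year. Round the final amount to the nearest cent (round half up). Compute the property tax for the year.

1 Jan – 8 Jun 2018: 159 days, exemption €146000 → (€714000 − €146000) × 3.55% × 159/365 = €8783.7699
9 Jun – 31 Dec 2018: 206 days, exemption €542000 → (€714000 − €542000) × 3.55% × 206/365 = €3446.1260
Total = €12229.8959

€12229.90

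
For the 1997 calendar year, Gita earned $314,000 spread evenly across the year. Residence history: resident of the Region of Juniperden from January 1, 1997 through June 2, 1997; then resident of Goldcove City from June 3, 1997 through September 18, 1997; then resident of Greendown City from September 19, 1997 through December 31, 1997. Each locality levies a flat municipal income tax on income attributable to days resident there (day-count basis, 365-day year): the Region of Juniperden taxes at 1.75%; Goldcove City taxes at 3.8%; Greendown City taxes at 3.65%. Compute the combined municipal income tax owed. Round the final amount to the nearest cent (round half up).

$9,099.55

The Region of Juniperden, January 1 – June 2, 1997: 153 days → $314,000 × 1.75% × 153/365 = $2,303.3836
Goldcove City, June 3 – September 18, 1997: 108 days → $314,000 × 3.8% × 108/365 = $3,530.5644
Greendown City, September 19 – December 31, 1997: 104 days → $314,000 × 3.65% × 104/365 = $3,265.6000
Total = $9,099.5479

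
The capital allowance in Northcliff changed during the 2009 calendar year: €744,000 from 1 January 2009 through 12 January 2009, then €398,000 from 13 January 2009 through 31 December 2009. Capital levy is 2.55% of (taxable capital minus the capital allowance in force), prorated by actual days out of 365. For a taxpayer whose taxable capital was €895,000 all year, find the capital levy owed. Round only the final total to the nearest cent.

€12,383.43

1 January – 12 January 2009: 12 days, exemption €744,000 → (€895,000 − €744,000) × 2.55% × 12/365 = €126.5918
13 January – 31 December 2009: 353 days, exemption €398,000 → (€895,000 − €398,000) × 2.55% × 353/365 = €12,256.8370
Total = €12,383.4288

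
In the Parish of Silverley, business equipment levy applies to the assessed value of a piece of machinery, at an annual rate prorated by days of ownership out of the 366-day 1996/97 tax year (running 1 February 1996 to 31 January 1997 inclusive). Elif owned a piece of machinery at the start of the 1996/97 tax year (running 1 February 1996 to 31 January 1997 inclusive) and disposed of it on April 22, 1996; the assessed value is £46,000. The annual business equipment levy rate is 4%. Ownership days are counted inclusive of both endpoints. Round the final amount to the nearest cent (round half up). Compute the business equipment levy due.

£412.24

Days held (February 1 – April 22, 1996): 82 out of 366
Tax = £46,000 × 4% × 82/366 = £412.2404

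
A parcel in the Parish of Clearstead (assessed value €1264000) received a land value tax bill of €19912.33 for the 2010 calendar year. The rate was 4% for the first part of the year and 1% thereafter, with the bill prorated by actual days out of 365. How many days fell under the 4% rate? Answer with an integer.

Let d = days at the first rate; then 365 − d days at the second rate.
€1264000 × [4%·d + 1%·(365−d)] / 365 = €19912.33
Solving gives d = 70, so the new rate took effect on 12 Mar 2010.

70 days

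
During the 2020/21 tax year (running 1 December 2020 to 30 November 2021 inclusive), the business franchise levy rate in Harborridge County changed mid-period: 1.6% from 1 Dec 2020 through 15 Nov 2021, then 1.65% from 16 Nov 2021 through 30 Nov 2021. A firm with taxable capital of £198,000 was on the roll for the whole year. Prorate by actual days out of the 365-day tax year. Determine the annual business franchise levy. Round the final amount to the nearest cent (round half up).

£3,172.07

1 Dec 2020 – 15 Nov 2021: 350 days at 1.6% → £198,000 × 1.6% × 350/365 = £3,037.8082
16 Nov – 30 Nov 2021: 15 days at 1.65% → £198,000 × 1.65% × 15/365 = £134.2603
Total = £3,172.0685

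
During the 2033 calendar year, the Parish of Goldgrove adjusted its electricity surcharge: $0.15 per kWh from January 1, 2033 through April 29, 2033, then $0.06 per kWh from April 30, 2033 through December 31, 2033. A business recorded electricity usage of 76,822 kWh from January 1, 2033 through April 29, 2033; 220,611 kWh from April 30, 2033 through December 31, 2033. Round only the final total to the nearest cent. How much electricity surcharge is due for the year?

January 1 – April 29, 2033: 76,822 kWh at $0.15/kWh → $11,523.30
April 30 – December 31, 2033: 220,611 kWh at $0.06/kWh → $13,236.66

$24,759.96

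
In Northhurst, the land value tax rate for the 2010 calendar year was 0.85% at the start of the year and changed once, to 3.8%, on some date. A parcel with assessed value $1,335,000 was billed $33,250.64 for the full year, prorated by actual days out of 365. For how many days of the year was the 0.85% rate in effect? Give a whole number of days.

Let d = days at the first rate; then 365 − d days at the second rate.
$1,335,000 × [0.85%·d + 3.8%·(365−d)] / 365 = $33,250.64
Solving gives d = 162, so the new rate took effect on 12 Jun 2010.

162 days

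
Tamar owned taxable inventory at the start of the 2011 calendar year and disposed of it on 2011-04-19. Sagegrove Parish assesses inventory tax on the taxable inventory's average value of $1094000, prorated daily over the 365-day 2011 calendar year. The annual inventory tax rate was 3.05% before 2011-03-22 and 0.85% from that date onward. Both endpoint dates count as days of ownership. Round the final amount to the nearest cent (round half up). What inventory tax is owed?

2011-01-01 to 2011-03-21: 80 days at 3.05% → $1094000 × 3.05% × 80/365 = $7313.3151
2011-03-22 to 2011-04-19: 29 days at 0.85% → $1094000 × 0.85% × 29/365 = $738.8247
Total = $8052.1397

$8052.14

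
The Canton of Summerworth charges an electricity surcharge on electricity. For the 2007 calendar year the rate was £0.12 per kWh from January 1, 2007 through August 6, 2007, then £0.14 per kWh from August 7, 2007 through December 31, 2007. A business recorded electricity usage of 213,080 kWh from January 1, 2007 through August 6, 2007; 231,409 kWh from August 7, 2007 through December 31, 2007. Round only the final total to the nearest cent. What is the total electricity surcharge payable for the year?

January 1 – August 6, 2007: 213,080 kWh at £0.12/kWh → £25,569.60
August 7 – December 31, 2007: 231,409 kWh at £0.14/kWh → £32,397.26

£57,966.86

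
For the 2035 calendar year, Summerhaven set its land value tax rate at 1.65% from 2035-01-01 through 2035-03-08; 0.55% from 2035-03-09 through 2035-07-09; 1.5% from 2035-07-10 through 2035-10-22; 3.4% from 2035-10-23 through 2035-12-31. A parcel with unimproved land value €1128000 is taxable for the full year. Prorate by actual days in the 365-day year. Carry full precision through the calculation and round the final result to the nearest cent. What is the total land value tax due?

€17729.69

2035-01-01 to 2035-03-08: 67 days at 1.65% → €1128000 × 1.65% × 67/365 = €3416.4493
2035-03-09 to 2035-07-09: 123 days at 0.55% → €1128000 × 0.55% × 123/365 = €2090.6630
2035-07-10 to 2035-10-22: 105 days at 1.5% → €1128000 × 1.5% × 105/365 = €4867.3973
2035-10-23 to 2035-12-31: 70 days at 3.4% → €1128000 × 3.4% × 70/365 = €7355.1781
Total = €17729.6877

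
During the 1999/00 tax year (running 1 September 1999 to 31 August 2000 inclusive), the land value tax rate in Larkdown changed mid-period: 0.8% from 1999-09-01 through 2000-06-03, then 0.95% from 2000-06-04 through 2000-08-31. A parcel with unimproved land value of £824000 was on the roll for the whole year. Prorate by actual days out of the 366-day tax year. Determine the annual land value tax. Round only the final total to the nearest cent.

£6892.56

1999-09-01 to 2000-06-03: 277 days at 0.8% → £824000 × 0.8% × 277/366 = £4989.0273
2000-06-04 to 2000-08-31: 89 days at 0.95% → £824000 × 0.95% × 89/366 = £1903.5301
Total = £6892.5574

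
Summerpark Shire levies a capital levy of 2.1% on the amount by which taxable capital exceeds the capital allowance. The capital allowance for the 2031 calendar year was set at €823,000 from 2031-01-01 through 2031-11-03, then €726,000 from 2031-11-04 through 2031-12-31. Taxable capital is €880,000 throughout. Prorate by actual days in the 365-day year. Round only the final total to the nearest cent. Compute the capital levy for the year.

2031-01-01 to 2031-11-03: 307 days, exemption €823,000 → (€880,000 − €823,000) × 2.1% × 307/365 = €1,006.7918
2031-11-04 to 2031-12-31: 58 days, exemption €726,000 → (€880,000 − €726,000) × 2.1% × 58/365 = €513.8959
Total = €1,520.6877

€1,520.69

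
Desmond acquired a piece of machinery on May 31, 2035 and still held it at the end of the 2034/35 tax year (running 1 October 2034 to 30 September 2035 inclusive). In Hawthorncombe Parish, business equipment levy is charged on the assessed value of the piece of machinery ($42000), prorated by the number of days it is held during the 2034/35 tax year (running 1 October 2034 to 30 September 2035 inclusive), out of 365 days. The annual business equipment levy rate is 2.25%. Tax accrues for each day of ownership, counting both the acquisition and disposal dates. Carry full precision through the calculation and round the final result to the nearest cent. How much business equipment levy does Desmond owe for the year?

$318.45

Days held (May 31 – September 30, 2035): 123 out of 365
Tax = $42000 × 2.25% × 123/365 = $318.4521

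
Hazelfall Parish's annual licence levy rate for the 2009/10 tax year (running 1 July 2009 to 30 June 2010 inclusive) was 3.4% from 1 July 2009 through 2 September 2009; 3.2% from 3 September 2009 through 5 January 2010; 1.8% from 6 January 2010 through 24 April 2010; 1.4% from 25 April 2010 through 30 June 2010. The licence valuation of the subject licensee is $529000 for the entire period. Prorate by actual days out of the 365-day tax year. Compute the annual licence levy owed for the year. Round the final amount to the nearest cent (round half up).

1 July – 2 September 2009: 64 days at 3.4% → $529000 × 3.4% × 64/365 = $3153.7096
3 September 2009 – 5 January 2010: 125 days at 3.2% → $529000 × 3.2% × 125/365 = $5797.2603
6 January – 24 April 2010: 109 days at 1.8% → $529000 × 1.8% × 109/365 = $2843.5562
25 April – 30 June 2010: 67 days at 1.4% → $529000 × 1.4% × 67/365 = $1359.4575
Total = $13153.9836

$13153.98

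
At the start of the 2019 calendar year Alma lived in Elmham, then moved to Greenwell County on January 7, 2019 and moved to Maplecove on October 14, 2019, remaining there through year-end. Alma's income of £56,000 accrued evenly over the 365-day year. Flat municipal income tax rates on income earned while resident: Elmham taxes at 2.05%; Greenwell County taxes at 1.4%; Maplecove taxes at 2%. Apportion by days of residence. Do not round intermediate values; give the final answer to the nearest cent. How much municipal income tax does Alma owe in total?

Elmham, January 1 – January 6, 2019: 6 days → £56,000 × 2.05% × 6/365 = £18.8712
Greenwell County, January 7 – October 13, 2019: 280 days → £56,000 × 1.4% × 280/365 = £601.4247
Maplecove, October 14 – December 31, 2019: 79 days → £56,000 × 2% × 79/365 = £242.4110
Total = £862.7068

£862.71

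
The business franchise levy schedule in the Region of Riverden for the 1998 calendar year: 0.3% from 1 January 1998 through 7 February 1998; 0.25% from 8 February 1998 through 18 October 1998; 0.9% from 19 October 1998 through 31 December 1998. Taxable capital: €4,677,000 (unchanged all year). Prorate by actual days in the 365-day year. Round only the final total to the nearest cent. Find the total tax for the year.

€18,099.35

1 January – 7 February 1998: 38 days at 0.3% → €4,677,000 × 0.3% × 38/365 = €1,460.7616
8 February – 18 October 1998: 253 days at 0.25% → €4,677,000 × 0.25% × 253/365 = €8,104.6644
19 October – 31 December 1998: 74 days at 0.9% → €4,677,000 × 0.9% × 74/365 = €8,533.9233
Total = €18,099.3493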